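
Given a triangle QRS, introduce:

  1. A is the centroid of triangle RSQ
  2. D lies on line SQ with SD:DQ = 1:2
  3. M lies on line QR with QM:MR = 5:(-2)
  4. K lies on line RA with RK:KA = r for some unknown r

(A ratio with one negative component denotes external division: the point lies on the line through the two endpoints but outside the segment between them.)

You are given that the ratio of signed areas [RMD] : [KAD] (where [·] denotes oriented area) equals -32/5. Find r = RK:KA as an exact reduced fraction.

r = 3/5

Assign Q = (0, 0), R = (1, 0), S = (0, 1) — the answer is frame-independent, so this choice is without loss of generality.
1. A is the centroid of triangle RSQ ⇒ A = (1/3, 1/3)
2. D lies on line SQ with SD:DQ = 1:2 ⇒ D = (0, 2/3)
3. M lies on line QR with QM:MR = 5:(-2) ⇒ M = (5/3, 0)
4. With RK:KA = r, write λ = r/(r+1) so K = R + λ·(A−R); K is affine-linear in λ
Every point depending on K is an affine combination of K and λ-independent points, so each such coordinate is linear in λ; the λ² term in each signed area is a multiple of (A−R)×(A−R) = 0, so 2·[RMD] and 2·[KAD] are each linear in λ. Evaluating at λ=0 and λ=1:
  2·[RMD] = 4/9,   2·[KAD] = 1/9·λ − 1/9
So [RMD]:[KAD] = (4/9) / (1/9·λ − 1/9). Setting this equal to -32/5:
  4/9 = -32/5·(1/9·λ − 1/9)  ⇒  λ = 3/8
Then r = λ/(1−λ) = (3/8)/(5/8) = 3/5. Check: with r = 3/5, K = (3/4, 1/8) and [RMD]:[KAD] = -32/5 as required.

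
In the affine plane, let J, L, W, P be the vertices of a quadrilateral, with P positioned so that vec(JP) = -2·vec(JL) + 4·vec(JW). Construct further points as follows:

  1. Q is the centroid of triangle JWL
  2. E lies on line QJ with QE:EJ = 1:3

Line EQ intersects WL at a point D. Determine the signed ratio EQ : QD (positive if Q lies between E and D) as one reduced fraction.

Set J = (0, 0), L = (1, 0), W = (0, 1), P = (-2, 4); any affine frame gives the same invariant.
1. Q is the centroid of triangle JWL ⇒ Q = (1/3, 1/3)
2. E lies on line QJ with QE:EJ = 1:3 ⇒ E = (1/4, 1/4)
line EQ meets WL at D = (1/2, 1/2)
Q = E + t·(D−E) with t = 1/3, so EQ:QD = 1/3:2/3

EQ:QD = 1/2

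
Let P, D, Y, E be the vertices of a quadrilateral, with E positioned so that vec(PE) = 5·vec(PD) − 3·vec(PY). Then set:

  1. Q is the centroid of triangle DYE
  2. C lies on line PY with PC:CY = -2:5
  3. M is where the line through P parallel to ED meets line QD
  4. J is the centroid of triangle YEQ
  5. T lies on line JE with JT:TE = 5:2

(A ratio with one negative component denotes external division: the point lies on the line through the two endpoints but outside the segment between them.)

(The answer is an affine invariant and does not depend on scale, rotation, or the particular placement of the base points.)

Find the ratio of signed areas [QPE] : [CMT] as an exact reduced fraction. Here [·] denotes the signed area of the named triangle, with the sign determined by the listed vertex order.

[QPE]:[CMT] = -42/227

Set P = (0, 0), D = (1, 0), Y = (0, 1), E = (5, -3); any affine frame gives the same invariant.
1. Q is the centroid of triangle DYE ⇒ Q = (2, -2/3)
2. C lies on line PY with PC:CY = -2:5 ⇒ C = (0, -2/3)
3. M is where the line through P parallel to ED meets line QD ⇒ M = (-8, 6)
4. J is the centroid of triangle YEQ ⇒ J = (7/3, -8/9)
5. T lies on line JE with JT:TE = 5:2 ⇒ T = (89/21, -151/63)
2·[QPE] = 8/3, 2·[CMT] = -908/63
[QPE]:[CMT] = 8/3:-908/63 = -42/227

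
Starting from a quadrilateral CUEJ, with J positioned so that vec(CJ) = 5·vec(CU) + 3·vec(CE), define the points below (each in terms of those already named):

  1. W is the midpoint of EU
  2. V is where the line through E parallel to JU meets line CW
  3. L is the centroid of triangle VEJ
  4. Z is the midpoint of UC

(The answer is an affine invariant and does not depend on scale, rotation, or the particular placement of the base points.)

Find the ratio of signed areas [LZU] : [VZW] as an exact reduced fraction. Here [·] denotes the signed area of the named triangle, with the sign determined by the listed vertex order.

Work in coordinates with C = (0, 0), U = (1, 0), E = (0, 1), J = (5, 3).
1. W is the midpoint of EU ⇒ W = (1/2, 1/2)
2. V is where the line through E parallel to JU meets line CW ⇒ V = (4, 4)
3. L is the centroid of triangle VEJ ⇒ L = (3, 8/3)
4. Z is the midpoint of UC ⇒ Z = (1/2, 0)
2·[LZU] = 4/3, 2·[VZW] = -7/4
[LZU]:[VZW] = 4/3:-7/4 = -16/21

[LZU]:[VZW] = -16/21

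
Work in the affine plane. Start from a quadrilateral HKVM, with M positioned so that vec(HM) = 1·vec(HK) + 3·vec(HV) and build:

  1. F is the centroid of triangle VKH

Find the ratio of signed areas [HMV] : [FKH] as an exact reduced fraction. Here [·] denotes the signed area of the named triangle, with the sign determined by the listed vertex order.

[HMV]:[FKH] = -3

Work in coordinates with H = (0, 0), K = (1, 0), V = (0, 1), M = (1, 3).
1. F is the centroid of triangle VKH ⇒ F = (1/3, 1/3)
2·[HMV] = 1, 2·[FKH] = -1/3
[HMV]:[FKH] = 1:-1/3 = -3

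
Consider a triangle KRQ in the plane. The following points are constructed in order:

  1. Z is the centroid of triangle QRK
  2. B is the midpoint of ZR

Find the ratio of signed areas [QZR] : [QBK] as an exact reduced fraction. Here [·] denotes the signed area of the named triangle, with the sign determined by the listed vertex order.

[QZR]:[QBK] = -1/2

Choose coordinates K = (0, 0), R = (1, 0), Q = (0, 1).
1. Z is the centroid of triangle QRK ⇒ Z = (1/3, 1/3)
2. B is the midpoint of ZR ⇒ B = (2/3, 1/6)
2·[QZR] = 1/3, 2·[QBK] = -2/3
[QZR]:[QBK] = 1/3:-2/3 = -1/2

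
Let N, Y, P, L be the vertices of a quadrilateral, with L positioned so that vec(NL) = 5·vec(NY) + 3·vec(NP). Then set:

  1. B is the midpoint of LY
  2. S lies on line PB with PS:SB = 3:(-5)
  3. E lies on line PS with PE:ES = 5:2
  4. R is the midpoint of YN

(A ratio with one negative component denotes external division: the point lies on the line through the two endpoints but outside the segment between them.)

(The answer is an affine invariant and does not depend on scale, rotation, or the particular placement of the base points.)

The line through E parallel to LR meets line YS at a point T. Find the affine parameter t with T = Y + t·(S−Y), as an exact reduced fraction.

Choose coordinates N = (0, 0), Y = (1, 0), P = (0, 1), L = (5, 3).
1. B is the midpoint of LY ⇒ B = (3, 3/2)
2. S lies on line PB with PS:SB = 3:(-5) ⇒ S = (-9/2, 1/4)
3. E lies on line PS with PE:ES = 5:2 ⇒ E = (-45/14, 13/28)
4. R is the midpoint of YN ⇒ R = (1/2, 0)
through E parallel to LR: direction (-9/2, -3); meets YS at T = (-2367/658, 275/1316)
T = Y + t·(S−Y) with t = 275/329

t = 275/329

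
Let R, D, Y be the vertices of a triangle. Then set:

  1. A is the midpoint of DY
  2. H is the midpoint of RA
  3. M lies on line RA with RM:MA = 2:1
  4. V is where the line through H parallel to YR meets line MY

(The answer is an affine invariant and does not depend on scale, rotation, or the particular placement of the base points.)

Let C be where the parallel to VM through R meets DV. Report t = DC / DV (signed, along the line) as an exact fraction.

Work in coordinates with R = (0, 0), D = (1, 0), Y = (0, 1).
1. A is the midpoint of DY ⇒ A = (1/2, 1/2)
2. H is the midpoint of RA ⇒ H = (1/4, 1/4)
3. M lies on line RA with RM:MA = 2:1 ⇒ M = (1/3, 1/3)
4. V is where the line through H parallel to YR meets line MY ⇒ V = (1/4, 1/2)
through R parallel to VM: direction (1/12, -1/6); meets DV at C = (-1/2, 1)
C = D + t·(V−D) with t = 2

t = 2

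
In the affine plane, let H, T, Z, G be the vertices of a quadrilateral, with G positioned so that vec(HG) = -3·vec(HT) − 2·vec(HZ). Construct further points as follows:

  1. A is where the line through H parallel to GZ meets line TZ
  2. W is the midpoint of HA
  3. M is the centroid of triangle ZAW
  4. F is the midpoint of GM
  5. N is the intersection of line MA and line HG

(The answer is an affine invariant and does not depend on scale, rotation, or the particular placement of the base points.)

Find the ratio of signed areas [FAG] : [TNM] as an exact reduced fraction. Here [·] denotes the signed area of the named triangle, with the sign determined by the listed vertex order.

Set H = (0, 0), T = (1, 0), Z = (0, 1), G = (-3, -2); any affine frame gives the same invariant.
1. A is where the line through H parallel to GZ meets line TZ ⇒ A = (1/2, 1/2)
2. W is the midpoint of HA ⇒ W = (1/4, 1/4)
3. M is the centroid of triangle ZAW ⇒ M = (1/4, 7/12)
4. F is the midpoint of GM ⇒ F = (-11/8, -17/24)
5. N is the intersection of line MA and line HG ⇒ N = (2/3, 4/9)
2·[FAG] = -11/24, 2·[TNM] = 5/36
[FAG]:[TNM] = -11/24:5/36 = -33/10

[FAG]:[TNM] = -33/10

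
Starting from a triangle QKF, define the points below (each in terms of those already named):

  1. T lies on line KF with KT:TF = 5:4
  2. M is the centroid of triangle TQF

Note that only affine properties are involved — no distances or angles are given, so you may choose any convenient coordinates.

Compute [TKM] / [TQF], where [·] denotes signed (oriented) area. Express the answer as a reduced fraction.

[TKM]:[TQF] = 5/12

Assign Q = (0, 0), K = (1, 0), F = (0, 1) — the answer is frame-independent, so this choice is without loss of generality.
1. T lies on line KF with KT:TF = 5:4 ⇒ T = (4/9, 5/9)
2. M is the centroid of triangle TQF ⇒ M = (4/27, 14/27)
2·[TKM] = -5/27, 2·[TQF] = -4/9
[TKM]:[TQF] = -5/27:-4/9 = 5/12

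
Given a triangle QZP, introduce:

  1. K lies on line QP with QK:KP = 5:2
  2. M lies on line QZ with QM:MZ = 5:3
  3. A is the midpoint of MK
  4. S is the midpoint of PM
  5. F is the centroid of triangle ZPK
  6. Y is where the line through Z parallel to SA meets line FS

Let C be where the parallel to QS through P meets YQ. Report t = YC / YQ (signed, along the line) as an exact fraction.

t = 9/44

Choose coordinates Q = (0, 0), Z = (1, 0), P = (0, 1).
1. K lies on line QP with QK:KP = 5:2 ⇒ K = (0, 5/7)
2. M lies on line QZ with QM:MZ = 5:3 ⇒ M = (5/8, 0)
3. A is the midpoint of MK ⇒ A = (5/16, 5/14)
4. S is the midpoint of PM ⇒ S = (5/16, 1/2)
5. F is the centroid of triangle ZPK ⇒ F = (1/3, 4/7)
6. Y is where the line through Z parallel to SA meets line FS ⇒ Y = (1, 20/7)
through P parallel to QS: direction (5/16, 1/2); meets YQ at C = (35/44, 25/11)
C = Y + t·(Q−Y) with t = 9/44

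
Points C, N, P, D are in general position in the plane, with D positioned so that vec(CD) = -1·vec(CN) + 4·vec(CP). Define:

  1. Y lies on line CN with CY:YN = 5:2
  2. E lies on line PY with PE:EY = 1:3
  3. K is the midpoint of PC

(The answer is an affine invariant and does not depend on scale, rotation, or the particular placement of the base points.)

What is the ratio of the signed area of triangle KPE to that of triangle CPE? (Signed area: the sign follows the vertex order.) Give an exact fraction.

[KPE]:[CPE] = 1/2

Work in coordinates with C = (0, 0), N = (1, 0), P = (0, 1), D = (-1, 4).
1. Y lies on line CN with CY:YN = 5:2 ⇒ Y = (5/7, 0)
2. E lies on line PY with PE:EY = 1:3 ⇒ E = (5/28, 3/4)
3. K is the midpoint of PC ⇒ K = (0, 1/2)
2·[KPE] = -5/56, 2·[CPE] = -5/28
[KPE]:[CPE] = -5/56:-5/28 = 1/2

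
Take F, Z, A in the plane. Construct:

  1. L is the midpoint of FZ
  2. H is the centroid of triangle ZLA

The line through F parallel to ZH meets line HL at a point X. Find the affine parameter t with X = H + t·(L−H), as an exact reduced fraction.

Set F = (0, 0), Z = (1, 0), A = (0, 1); any affine frame gives the same invariant.
1. L is the midpoint of FZ ⇒ L = (1/2, 0)
2. H is the centroid of triangle ZLA ⇒ H = (1/2, 1/3)
through F parallel to ZH: direction (-1/2, 1/3); meets HL at X = (1/2, -1/3)
X = H + t·(L−H) with t = 2

t = 2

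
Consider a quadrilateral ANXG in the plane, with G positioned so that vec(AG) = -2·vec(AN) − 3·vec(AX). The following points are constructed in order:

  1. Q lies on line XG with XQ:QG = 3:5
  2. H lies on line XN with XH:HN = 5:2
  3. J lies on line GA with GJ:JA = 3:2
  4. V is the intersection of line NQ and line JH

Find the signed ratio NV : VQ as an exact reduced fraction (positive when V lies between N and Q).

NV:VQ = 20/23

Set A = (0, 0), N = (1, 0), X = (0, 1), G = (-2, -3); any affine frame gives the same invariant.
1. Q lies on line XG with XQ:QG = 3:5 ⇒ Q = (-3/4, -1/2)
2. H lies on line XN with XH:HN = 5:2 ⇒ H = (5/7, 2/7)
3. J lies on line GA with GJ:JA = 3:2 ⇒ J = (-4/5, -6/5)
4. V is the intersection of line NQ and line JH ⇒ V = (8/43, -10/43)
V = N + t·(Q−N) with t = 20/43, so NV:VQ = t:(1−t) = 20/43:23/43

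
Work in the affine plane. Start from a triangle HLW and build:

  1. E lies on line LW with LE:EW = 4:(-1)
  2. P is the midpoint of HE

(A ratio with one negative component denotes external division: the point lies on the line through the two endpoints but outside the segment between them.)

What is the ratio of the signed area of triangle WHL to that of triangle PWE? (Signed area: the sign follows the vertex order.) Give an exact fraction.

Choose coordinates H = (0, 0), L = (1, 0), W = (0, 1).
1. E lies on line LW with LE:EW = 4:(-1) ⇒ E = (-1/3, 4/3)
2. P is the midpoint of HE ⇒ P = (-1/6, 2/3)
2·[WHL] = 1, 2·[PWE] = 1/6
[WHL]:[PWE] = 1:1/6 = 6

[WHL]:[PWE] = 6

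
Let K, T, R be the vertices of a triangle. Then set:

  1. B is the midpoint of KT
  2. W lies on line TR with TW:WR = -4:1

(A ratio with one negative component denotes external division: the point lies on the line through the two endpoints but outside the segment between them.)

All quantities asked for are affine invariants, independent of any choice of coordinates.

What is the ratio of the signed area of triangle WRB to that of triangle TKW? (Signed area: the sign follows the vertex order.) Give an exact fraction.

Assign K = (0, 0), T = (1, 0), R = (0, 1) — the answer is frame-independent, so this choice is without loss of generality.
1. B is the midpoint of KT ⇒ B = (1/2, 0)
2. W lies on line TR with TW:WR = -4:1 ⇒ W = (-1/3, 4/3)
2·[WRB] = -1/6, 2·[TKW] = -4/3
[WRB]:[TKW] = -1/6:-4/3 = 1/8

[WRB]:[TKW] = 1/8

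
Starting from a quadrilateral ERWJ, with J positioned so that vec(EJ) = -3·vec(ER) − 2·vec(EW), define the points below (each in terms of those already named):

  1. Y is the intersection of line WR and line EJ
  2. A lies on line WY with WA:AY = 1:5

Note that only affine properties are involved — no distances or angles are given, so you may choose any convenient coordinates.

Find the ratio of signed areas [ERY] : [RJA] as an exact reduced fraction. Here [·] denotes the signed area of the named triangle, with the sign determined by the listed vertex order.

Assign E = (0, 0), R = (1, 0), W = (0, 1), J = (-3, -2) — the answer is frame-independent, so this choice is without loss of generality.
1. Y is the intersection of line WR and line EJ ⇒ Y = (3/5, 2/5)
2. A lies on line WY with WA:AY = 1:5 ⇒ A = (1/10, 9/10)
2·[ERY] = 2/5, 2·[RJA] = -27/5
[ERY]:[RJA] = 2/5:-27/5 = -2/27

[ERY]:[RJA] = -2/27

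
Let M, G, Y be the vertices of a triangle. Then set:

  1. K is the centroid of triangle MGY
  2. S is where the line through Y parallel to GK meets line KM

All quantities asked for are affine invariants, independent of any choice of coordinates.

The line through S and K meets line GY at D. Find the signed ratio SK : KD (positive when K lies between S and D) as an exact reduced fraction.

SK:KD = -2

Set M = (0, 0), G = (1, 0), Y = (0, 1); any affine frame gives the same invariant.
1. K is the centroid of triangle MGY ⇒ K = (1/3, 1/3)
2. S is where the line through Y parallel to GK meets line KM ⇒ S = (2/3, 2/3)
line SK meets GY at D = (1/2, 1/2)
K = S + t·(D−S) with t = 2, so SK:KD = 2:-1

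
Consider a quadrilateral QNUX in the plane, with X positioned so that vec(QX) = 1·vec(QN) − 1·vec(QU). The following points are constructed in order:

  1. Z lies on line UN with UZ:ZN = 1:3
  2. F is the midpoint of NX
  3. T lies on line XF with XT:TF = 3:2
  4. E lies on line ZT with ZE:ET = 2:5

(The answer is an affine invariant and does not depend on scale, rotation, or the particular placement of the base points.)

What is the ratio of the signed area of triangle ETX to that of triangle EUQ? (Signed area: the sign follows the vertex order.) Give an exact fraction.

[ETX]:[EUQ] = -9/26

Assign Q = (0, 0), N = (1, 0), U = (0, 1), X = (1, -1) — the answer is frame-independent, so this choice is without loss of generality.
1. Z lies on line UN with UZ:ZN = 1:3 ⇒ Z = (1/4, 3/4)
2. F is the midpoint of NX ⇒ F = (1, -1/2)
3. T lies on line XF with XT:TF = 3:2 ⇒ T = (1, -7/10)
4. E lies on line ZT with ZE:ET = 2:5 ⇒ E = (13/28, 47/140)
2·[ETX] = -9/56, 2·[EUQ] = 13/28
[ETX]:[EUQ] = -9/56:13/28 = -9/26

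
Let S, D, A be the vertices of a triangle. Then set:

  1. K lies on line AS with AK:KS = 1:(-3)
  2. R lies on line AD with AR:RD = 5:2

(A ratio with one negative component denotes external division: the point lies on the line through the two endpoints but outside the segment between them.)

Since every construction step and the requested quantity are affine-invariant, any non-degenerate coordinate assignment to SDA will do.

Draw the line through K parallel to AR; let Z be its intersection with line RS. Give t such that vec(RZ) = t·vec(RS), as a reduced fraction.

Choose coordinates S = (0, 0), D = (1, 0), A = (0, 1).
1. K lies on line AS with AK:KS = 1:(-3) ⇒ K = (0, 3/2)
2. R lies on line AD with AR:RD = 5:2 ⇒ R = (5/7, 2/7)
through K parallel to AR: direction (5/7, -5/7); meets RS at Z = (15/14, 3/7)
Z = R + t·(S−R) with t = -1/2

t = -1/2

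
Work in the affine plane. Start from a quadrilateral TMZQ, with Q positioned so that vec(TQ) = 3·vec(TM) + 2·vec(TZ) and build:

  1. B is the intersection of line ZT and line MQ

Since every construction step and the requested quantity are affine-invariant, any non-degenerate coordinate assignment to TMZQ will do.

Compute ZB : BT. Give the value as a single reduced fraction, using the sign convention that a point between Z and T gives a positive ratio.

ZB:BT = -2

Choose coordinates T = (0, 0), M = (1, 0), Z = (0, 1), Q = (3, 2).
1. B is the intersection of line ZT and line MQ ⇒ B = (0, -1)
B = Z + t·(T−Z) with t = 2, so ZB:BT = t:(1−t) = 2:-1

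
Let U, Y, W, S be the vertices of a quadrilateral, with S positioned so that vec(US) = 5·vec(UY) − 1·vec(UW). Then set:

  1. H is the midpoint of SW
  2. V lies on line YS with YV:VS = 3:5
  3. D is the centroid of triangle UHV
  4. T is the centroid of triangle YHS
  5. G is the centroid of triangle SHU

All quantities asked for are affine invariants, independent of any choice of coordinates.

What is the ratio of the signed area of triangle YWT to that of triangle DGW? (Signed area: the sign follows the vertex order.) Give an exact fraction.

Work in coordinates with U = (0, 0), Y = (1, 0), W = (0, 1), S = (5, -1).
1. H is the midpoint of SW ⇒ H = (5/2, 0)
2. V lies on line YS with YV:VS = 3:5 ⇒ V = (5/2, -3/8)
3. D is the centroid of triangle UHV ⇒ D = (5/3, -1/8)
4. T is the centroid of triangle YHS ⇒ T = (17/6, -1/3)
5. G is the centroid of triangle SHU ⇒ G = (5/2, -1/3)
2·[YWT] = -3/2, 2·[DGW] = 85/144
[YWT]:[DGW] = -3/2:85/144 = -216/85

[YWT]:[DGW] = -216/85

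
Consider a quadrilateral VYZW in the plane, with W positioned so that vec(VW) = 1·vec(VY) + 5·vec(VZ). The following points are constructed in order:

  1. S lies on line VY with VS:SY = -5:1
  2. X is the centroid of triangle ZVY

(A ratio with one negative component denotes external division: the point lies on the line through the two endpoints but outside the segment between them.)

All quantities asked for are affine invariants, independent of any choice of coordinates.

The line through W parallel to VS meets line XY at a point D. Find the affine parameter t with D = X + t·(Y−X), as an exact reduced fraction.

Set V = (0, 0), Y = (1, 0), Z = (0, 1), W = (1, 5); any affine frame gives the same invariant.
1. S lies on line VY with VS:SY = -5:1 ⇒ S = (5/4, 0)
2. X is the centroid of triangle ZVY ⇒ X = (1/3, 1/3)
through W parallel to VS: direction (5/4, 0); meets XY at D = (-9, 5)
D = X + t·(Y−X) with t = -14

t = -14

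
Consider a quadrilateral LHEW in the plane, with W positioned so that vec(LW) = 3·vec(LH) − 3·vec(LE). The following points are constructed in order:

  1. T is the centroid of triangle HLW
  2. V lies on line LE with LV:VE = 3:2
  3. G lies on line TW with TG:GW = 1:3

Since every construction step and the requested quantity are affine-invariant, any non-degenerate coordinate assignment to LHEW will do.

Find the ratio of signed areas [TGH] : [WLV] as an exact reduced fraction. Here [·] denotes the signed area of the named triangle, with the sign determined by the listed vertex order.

Set L = (0, 0), H = (1, 0), E = (0, 1), W = (3, -3); any affine frame gives the same invariant.
1. T is the centroid of triangle HLW ⇒ T = (4/3, -1)
2. V lies on line LE with LV:VE = 3:2 ⇒ V = (0, 3/5)
3. G lies on line TW with TG:GW = 1:3 ⇒ G = (7/4, -3/2)
2·[TGH] = 1/4, 2·[WLV] = -9/5
[TGH]:[WLV] = 1/4:-9/5 = -5/36

[TGH]:[WLV] = -5/36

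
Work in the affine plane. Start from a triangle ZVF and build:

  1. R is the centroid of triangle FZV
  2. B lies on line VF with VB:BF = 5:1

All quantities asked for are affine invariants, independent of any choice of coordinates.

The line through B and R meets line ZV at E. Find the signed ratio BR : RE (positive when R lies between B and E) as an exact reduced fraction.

Set Z = (0, 0), V = (1, 0), F = (0, 1); any affine frame gives the same invariant.
1. R is the centroid of triangle FZV ⇒ R = (1/3, 1/3)
2. B lies on line VF with VB:BF = 5:1 ⇒ B = (1/6, 5/6)
line BR meets ZV at E = (4/9, 0)
R = B + t·(E−B) with t = 3/5, so BR:RE = 3/5:2/5

BR:RE = 3/2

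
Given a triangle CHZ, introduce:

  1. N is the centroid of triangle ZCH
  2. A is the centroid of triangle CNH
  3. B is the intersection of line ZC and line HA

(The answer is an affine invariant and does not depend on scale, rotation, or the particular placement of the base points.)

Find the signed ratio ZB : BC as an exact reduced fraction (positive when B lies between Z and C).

ZB:BC = 4

Assign C = (0, 0), H = (1, 0), Z = (0, 1) — the answer is frame-independent, so this choice is without loss of generality.
1. N is the centroid of triangle ZCH ⇒ N = (1/3, 1/3)
2. A is the centroid of triangle CNH ⇒ A = (4/9, 1/9)
3. B is the intersection of line ZC and line HA ⇒ B = (0, 1/5)
B = Z + t·(C−Z) with t = 4/5, so ZB:BC = t:(1−t) = 4/5:1/5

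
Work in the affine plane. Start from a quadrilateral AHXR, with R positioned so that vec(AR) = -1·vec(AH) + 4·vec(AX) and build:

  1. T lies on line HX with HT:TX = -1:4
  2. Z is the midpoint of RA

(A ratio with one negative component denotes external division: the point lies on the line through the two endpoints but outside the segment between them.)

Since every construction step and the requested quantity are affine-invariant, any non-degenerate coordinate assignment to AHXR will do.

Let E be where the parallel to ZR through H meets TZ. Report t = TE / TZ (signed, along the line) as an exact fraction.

Choose coordinates A = (0, 0), H = (1, 0), X = (0, 1), R = (-1, 4).
1. T lies on line HX with HT:TX = -1:4 ⇒ T = (4/3, -1/3)
2. Z is the midpoint of RA ⇒ Z = (-1/2, 2)
through H parallel to ZR: direction (-1/2, 2); meets TZ at E = (29/30, 2/15)
E = T + t·(Z−T) with t = 1/5

t = 1/5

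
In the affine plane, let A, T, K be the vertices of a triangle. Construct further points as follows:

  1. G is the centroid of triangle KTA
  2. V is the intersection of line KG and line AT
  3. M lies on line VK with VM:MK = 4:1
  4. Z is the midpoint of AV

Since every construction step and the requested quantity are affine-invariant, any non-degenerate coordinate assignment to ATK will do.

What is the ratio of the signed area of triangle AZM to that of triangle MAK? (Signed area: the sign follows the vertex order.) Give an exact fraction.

[AZM]:[MAK] = -2

Set A = (0, 0), T = (1, 0), K = (0, 1); any affine frame gives the same invariant.
1. G is the centroid of triangle KTA ⇒ G = (1/3, 1/3)
2. V is the intersection of line KG and line AT ⇒ V = (1/2, 0)
3. M lies on line VK with VM:MK = 4:1 ⇒ M = (1/10, 4/5)
4. Z is the midpoint of AV ⇒ Z = (1/4, 0)
2·[AZM] = 1/5, 2·[MAK] = -1/10
[AZM]:[MAK] = 1/5:-1/10 = -2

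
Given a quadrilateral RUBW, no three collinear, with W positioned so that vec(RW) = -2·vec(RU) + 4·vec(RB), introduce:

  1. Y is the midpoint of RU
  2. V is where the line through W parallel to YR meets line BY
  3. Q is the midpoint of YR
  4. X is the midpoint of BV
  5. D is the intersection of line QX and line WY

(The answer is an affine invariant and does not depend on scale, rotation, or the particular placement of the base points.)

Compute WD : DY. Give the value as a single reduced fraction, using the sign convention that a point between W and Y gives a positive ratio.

Assign R = (0, 0), U = (1, 0), B = (0, 1), W = (-2, 4) — the answer is frame-independent, so this choice is without loss of generality.
1. Y is the midpoint of RU ⇒ Y = (1/2, 0)
2. V is where the line through W parallel to YR meets line BY ⇒ V = (-3/2, 4)
3. Q is the midpoint of YR ⇒ Q = (1/4, 0)
4. X is the midpoint of BV ⇒ X = (-3/4, 5/2)
5. D is the intersection of line QX and line WY ⇒ D = (-7/36, 10/9)
D = W + t·(Y−W) with t = 13/18, so WD:DY = t:(1−t) = 13/18:5/18

WD:DY = 13/5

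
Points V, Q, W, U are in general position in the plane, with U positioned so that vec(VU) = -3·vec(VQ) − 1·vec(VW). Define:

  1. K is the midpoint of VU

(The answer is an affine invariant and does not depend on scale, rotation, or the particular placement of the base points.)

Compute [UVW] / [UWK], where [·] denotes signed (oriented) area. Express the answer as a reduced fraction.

Set V = (0, 0), Q = (1, 0), W = (0, 1), U = (-3, -1); any affine frame gives the same invariant.
1. K is the midpoint of VU ⇒ K = (-3/2, -1/2)
2·[UVW] = 3, 2·[UWK] = -3/2
[UVW]:[UWK] = 3:-3/2 = -2

[UVW]:[UWK] = -2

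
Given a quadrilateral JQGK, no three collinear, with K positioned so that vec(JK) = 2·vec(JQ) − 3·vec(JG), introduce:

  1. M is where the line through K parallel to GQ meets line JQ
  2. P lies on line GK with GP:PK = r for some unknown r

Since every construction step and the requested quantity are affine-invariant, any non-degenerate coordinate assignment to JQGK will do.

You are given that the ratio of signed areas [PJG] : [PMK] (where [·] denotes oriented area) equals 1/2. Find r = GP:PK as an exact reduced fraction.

Choose coordinates J = (0, 0), Q = (1, 0), G = (0, 1), K = (2, -3).
1. M is where the line through K parallel to GQ meets line JQ ⇒ M = (-1, 0)
2. With GP:PK = r, write λ = r/(r+1) so P = G + λ·(K−G); P is affine-linear in λ
Every point depending on P is an affine combination of P and λ-independent points, so each such coordinate is linear in λ; the λ² term in each signed area is a multiple of (K−G)×(K−G) = 0, so 2·[PJG] and 2·[PMK] are each linear in λ. Evaluating at λ=0 and λ=1:
  2·[PJG] = -2·λ,   2·[PMK] = -6·λ + 6
So [PJG]:[PMK] = (-2·λ) / (-6·λ + 6). Setting this equal to 1/2:
  -2·λ = 1/2·(-6·λ + 6)  ⇒  λ = 3
Then r = λ/(1−λ) = (3)/(-2) = -3/2. Check: with r = -3/2, P = (6, -11) and [PJG]:[PMK] = 1/2 as required.

r = -3/2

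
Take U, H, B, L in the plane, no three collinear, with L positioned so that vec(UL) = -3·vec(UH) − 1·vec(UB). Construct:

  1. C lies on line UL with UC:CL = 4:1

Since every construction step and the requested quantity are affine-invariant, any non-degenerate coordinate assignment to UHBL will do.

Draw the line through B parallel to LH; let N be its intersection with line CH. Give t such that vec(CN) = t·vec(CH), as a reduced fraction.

t = -24

Choose coordinates U = (0, 0), H = (1, 0), B = (0, 1), L = (-3, -1).
1. C lies on line UL with UC:CL = 4:1 ⇒ C = (-12/5, -4/5)
through B parallel to LH: direction (4, 1); meets CH at N = (-84, -20)
N = C + t·(H−C) with t = -24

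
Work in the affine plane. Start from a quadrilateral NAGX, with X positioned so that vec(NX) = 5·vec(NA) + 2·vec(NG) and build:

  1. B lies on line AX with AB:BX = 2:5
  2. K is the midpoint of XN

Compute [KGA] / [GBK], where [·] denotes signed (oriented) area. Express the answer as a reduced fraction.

Set N = (0, 0), A = (1, 0), G = (0, 1), X = (5, 2); any affine frame gives the same invariant.
1. B lies on line AX with AB:BX = 2:5 ⇒ B = (15/7, 4/7)
2. K is the midpoint of XN ⇒ K = (5/2, 1)
2·[KGA] = 5/2, 2·[GBK] = 15/14
[KGA]:[GBK] = 5/2:15/14 = 7/3

[KGA]:[GBK] = 7/3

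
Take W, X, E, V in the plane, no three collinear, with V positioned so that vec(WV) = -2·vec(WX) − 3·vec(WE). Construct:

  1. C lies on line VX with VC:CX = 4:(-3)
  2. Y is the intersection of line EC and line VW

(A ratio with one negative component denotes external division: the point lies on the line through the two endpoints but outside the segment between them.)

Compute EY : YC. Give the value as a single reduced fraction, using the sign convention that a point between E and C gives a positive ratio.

EY:YC = 1/6

Work in coordinates with W = (0, 0), X = (1, 0), E = (0, 1), V = (-2, -3).
1. C lies on line VX with VC:CX = 4:(-3) ⇒ C = (10, 9)
2. Y is the intersection of line EC and line VW ⇒ Y = (10/7, 15/7)
Y = E + t·(C−E) with t = 1/7, so EY:YC = t:(1−t) = 1/7:6/7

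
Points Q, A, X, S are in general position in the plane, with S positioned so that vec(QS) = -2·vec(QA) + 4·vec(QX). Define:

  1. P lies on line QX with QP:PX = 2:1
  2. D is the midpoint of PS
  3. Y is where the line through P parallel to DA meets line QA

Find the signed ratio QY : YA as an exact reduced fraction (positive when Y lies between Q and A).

Set Q = (0, 0), A = (1, 0), X = (0, 1), S = (-2, 4); any affine frame gives the same invariant.
1. P lies on line QX with QP:PX = 2:1 ⇒ P = (0, 2/3)
2. D is the midpoint of PS ⇒ D = (-1, 7/3)
3. Y is where the line through P parallel to DA meets line QA ⇒ Y = (4/7, 0)
Y = Q + t·(A−Q) with t = 4/7, so QY:YA = t:(1−t) = 4/7:3/7

QY:YA = 4/3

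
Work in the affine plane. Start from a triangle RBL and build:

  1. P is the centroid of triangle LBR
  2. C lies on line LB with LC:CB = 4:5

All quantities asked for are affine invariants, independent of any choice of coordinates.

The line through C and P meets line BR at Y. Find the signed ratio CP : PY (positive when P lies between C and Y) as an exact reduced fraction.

Set R = (0, 0), B = (1, 0), L = (0, 1); any affine frame gives the same invariant.
1. P is the centroid of triangle LBR ⇒ P = (1/3, 1/3)
2. C lies on line LB with LC:CB = 4:5 ⇒ C = (4/9, 5/9)
line CP meets BR at Y = (1/6, 0)
P = C + t·(Y−C) with t = 2/5, so CP:PY = 2/5:3/5

CP:PY = 2/3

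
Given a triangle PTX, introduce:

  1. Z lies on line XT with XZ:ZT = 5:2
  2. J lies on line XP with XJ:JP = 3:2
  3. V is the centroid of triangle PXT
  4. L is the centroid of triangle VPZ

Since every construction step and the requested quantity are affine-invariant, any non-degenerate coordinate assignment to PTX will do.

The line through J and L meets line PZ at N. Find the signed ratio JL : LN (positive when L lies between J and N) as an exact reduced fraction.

Choose coordinates P = (0, 0), T = (1, 0), X = (0, 1).
1. Z lies on line XT with XZ:ZT = 5:2 ⇒ Z = (5/7, 2/7)
2. J lies on line XP with XJ:JP = 3:2 ⇒ J = (0, 2/5)
3. V is the centroid of triangle PXT ⇒ V = (1/3, 1/3)
4. L is the centroid of triangle VPZ ⇒ L = (22/63, 13/63)
line JL meets PZ at N = (44/105, 88/525)
L = J + t·(N−J) with t = 5/6, so JL:LN = 5/6:1/6

JL:LN = 5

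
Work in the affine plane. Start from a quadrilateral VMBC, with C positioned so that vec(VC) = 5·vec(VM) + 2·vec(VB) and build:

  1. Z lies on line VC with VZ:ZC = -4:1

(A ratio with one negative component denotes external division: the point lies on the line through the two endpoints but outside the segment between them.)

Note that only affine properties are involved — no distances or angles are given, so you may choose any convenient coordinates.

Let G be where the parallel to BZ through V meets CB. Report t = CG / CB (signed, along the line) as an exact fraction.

Assign V = (0, 0), M = (1, 0), B = (0, 1), C = (5, 2) — the answer is frame-independent, so this choice is without loss of generality.
1. Z lies on line VC with VZ:ZC = -4:1 ⇒ Z = (20/3, 8/3)
through V parallel to BZ: direction (20/3, 5/3); meets CB at G = (20, 5)
G = C + t·(B−C) with t = -3

t = -3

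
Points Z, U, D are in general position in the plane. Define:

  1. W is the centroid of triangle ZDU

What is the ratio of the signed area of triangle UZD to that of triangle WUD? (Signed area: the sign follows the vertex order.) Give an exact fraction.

Choose coordinates Z = (0, 0), U = (1, 0), D = (0, 1).
1. W is the centroid of triangle ZDU ⇒ W = (1/3, 1/3)
2·[UZD] = -1, 2·[WUD] = 1/3
[UZD]:[WUD] = -1:1/3 = -3

[UZD]:[WUD] = -3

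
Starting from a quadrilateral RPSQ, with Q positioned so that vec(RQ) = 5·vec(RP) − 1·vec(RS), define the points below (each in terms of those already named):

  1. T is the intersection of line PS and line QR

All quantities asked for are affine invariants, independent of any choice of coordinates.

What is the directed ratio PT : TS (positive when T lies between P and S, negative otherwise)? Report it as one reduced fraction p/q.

Assign R = (0, 0), P = (1, 0), S = (0, 1), Q = (5, -1) — the answer is frame-independent, so this choice is without loss of generality.
1. T is the intersection of line PS and line QR ⇒ T = (5/4, -1/4)
T = P + t·(S−P) with t = -1/4, so PT:TS = t:(1−t) = -1/4:5/4

PT:TS = -1/5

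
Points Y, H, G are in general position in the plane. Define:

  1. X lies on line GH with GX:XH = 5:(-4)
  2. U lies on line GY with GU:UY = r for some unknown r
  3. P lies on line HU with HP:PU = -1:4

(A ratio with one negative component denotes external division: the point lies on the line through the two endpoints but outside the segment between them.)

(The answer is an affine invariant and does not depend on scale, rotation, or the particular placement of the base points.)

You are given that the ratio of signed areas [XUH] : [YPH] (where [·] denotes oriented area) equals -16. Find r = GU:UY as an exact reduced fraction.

r = 4/3

Assign Y = (0, 0), H = (1, 0), G = (0, 1) — the answer is frame-independent, so this choice is without loss of generality.
1. X lies on line GH with GX:XH = 5:(-4) ⇒ X = (5, -4)
2. With GU:UY = r, write λ = r/(r+1) so U = G + λ·(Y−G); U is affine-linear in λ
3. P lies on line HU with HP:PU = -1:4 ⇒ P is an affine combination of earlier points and hence also affine-linear in λ
Every point depending on U is an affine combination of U and λ-independent points, so each such coordinate is linear in λ; the λ² term in each signed area is a multiple of (Y−G)×(Y−G) = 0, so 2·[XUH] and 2·[YPH] are each linear in λ. Evaluating at λ=0 and λ=1:
  2·[XUH] = -4·λ,   2·[YPH] = -1/3·λ + 1/3
So [XUH]:[YPH] = (-4·λ) / (-1/3·λ + 1/3). Setting this equal to -16:
  -4·λ = -16·(-1/3·λ + 1/3)  ⇒  λ = 4/7
Then r = λ/(1−λ) = (4/7)/(3/7) = 4/3. Check: with r = 4/3, U = (0, 3/7) and [XUH]:[YPH] = -16 as required.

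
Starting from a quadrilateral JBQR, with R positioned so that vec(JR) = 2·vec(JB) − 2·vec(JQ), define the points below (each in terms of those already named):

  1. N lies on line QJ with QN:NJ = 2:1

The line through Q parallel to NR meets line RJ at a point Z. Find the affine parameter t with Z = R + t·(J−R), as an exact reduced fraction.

t = -2

Assign J = (0, 0), B = (1, 0), Q = (0, 1), R = (2, -2) — the answer is frame-independent, so this choice is without loss of generality.
1. N lies on line QJ with QN:NJ = 2:1 ⇒ N = (0, 1/3)
through Q parallel to NR: direction (2, -7/3); meets RJ at Z = (6, -6)
Z = R + t·(J−R) with t = -2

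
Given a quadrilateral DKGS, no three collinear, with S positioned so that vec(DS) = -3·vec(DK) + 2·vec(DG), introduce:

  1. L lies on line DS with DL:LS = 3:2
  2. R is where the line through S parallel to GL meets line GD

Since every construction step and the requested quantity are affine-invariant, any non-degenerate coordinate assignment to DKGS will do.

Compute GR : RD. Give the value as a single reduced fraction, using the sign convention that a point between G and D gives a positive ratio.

Work in coordinates with D = (0, 0), K = (1, 0), G = (0, 1), S = (-3, 2).
1. L lies on line DS with DL:LS = 3:2 ⇒ L = (-9/5, 6/5)
2. R is where the line through S parallel to GL meets line GD ⇒ R = (0, 5/3)
R = G + t·(D−G) with t = -2/3, so GR:RD = t:(1−t) = -2/3:5/3

GR:RD = -2/5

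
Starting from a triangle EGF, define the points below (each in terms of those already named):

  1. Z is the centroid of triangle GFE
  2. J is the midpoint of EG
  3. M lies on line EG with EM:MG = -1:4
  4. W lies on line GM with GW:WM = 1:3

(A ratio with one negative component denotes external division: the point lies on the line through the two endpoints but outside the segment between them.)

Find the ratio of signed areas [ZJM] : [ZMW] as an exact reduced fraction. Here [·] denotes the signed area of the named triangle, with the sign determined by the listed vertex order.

[ZJM]:[ZMW] = -5/6

Assign E = (0, 0), G = (1, 0), F = (0, 1) — the answer is frame-independent, so this choice is without loss of generality.
1. Z is the centroid of triangle GFE ⇒ Z = (1/3, 1/3)
2. J is the midpoint of EG ⇒ J = (1/2, 0)
3. M lies on line EG with EM:MG = -1:4 ⇒ M = (-1/3, 0)
4. W lies on line GM with GW:WM = 1:3 ⇒ W = (2/3, 0)
2·[ZJM] = -5/18, 2·[ZMW] = 1/3
[ZJM]:[ZMW] = -5/18:1/3 = -5/6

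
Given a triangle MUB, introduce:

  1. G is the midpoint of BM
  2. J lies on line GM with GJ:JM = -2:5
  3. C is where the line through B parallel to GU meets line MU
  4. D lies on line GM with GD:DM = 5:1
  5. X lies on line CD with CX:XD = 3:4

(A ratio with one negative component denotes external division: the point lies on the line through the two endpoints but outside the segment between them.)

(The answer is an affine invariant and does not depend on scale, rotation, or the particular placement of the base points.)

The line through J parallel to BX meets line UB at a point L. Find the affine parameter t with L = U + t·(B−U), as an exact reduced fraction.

t = -1/15

Choose coordinates M = (0, 0), U = (1, 0), B = (0, 1).
1. G is the midpoint of BM ⇒ G = (0, 1/2)
2. J lies on line GM with GJ:JM = -2:5 ⇒ J = (0, 5/6)
3. C is where the line through B parallel to GU meets line MU ⇒ C = (2, 0)
4. D lies on line GM with GD:DM = 5:1 ⇒ D = (0, 1/12)
5. X lies on line CD with CX:XD = 3:4 ⇒ X = (8/7, 1/28)
through J parallel to BX: direction (8/7, -27/28); meets UB at L = (16/15, -1/15)
L = U + t·(B−U) with t = -1/15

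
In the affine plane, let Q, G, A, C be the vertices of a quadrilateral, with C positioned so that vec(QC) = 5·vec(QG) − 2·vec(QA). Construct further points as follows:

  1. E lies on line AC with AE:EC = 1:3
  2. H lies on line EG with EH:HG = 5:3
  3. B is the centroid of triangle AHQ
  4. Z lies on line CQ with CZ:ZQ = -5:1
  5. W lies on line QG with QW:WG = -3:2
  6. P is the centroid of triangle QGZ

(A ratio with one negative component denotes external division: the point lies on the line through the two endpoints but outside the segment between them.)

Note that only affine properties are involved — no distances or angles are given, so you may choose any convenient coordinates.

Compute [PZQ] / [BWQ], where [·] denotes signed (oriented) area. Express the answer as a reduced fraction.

Set Q = (0, 0), G = (1, 0), A = (0, 1), C = (5, -2); any affine frame gives the same invariant.
1. E lies on line AC with AE:EC = 1:3 ⇒ E = (5/4, 1/4)
2. H lies on line EG with EH:HG = 5:3 ⇒ H = (35/32, 3/32)
3. B is the centroid of triangle AHQ ⇒ B = (35/96, 35/96)
4. Z lies on line CQ with CZ:ZQ = -5:1 ⇒ Z = (-5/4, 1/2)
5. W lies on line QG with QW:WG = -3:2 ⇒ W = (3, 0)
6. P is the centroid of triangle QGZ ⇒ P = (-1/12, 1/6)
2·[PZQ] = 1/6, 2·[BWQ] = -35/32
[PZQ]:[BWQ] = 1/6:-35/32 = -16/105

[PZQ]:[BWQ] = -16/105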